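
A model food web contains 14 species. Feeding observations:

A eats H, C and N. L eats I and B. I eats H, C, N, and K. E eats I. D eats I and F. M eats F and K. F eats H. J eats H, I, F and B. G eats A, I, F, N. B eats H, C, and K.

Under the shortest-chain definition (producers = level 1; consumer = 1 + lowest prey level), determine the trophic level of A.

C is a producer → level 1.
A eats C → level 2.

Trophic level 2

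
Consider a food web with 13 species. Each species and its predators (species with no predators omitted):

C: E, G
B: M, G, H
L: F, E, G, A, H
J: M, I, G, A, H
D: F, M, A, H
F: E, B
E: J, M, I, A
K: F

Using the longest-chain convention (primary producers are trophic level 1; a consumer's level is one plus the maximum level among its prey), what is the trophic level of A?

L is a producer → level 1.
F eats L (level 1); other prey at levels: D 1, K 1 → level 2.
E eats F (level 2); other prey at levels: L 1, C 1 → level 3.
J eats E → level 4.
A eats J (level 4); other prey at levels: L 1, D 1, E 3 → level 5.

Trophic level 5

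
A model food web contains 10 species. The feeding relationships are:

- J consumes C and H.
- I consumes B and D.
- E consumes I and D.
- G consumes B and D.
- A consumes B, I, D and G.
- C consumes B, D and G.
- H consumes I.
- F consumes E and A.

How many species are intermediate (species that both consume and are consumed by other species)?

Intermediate species (has both prey and predators): G, I, A, E, C, H.
Count: 6.

6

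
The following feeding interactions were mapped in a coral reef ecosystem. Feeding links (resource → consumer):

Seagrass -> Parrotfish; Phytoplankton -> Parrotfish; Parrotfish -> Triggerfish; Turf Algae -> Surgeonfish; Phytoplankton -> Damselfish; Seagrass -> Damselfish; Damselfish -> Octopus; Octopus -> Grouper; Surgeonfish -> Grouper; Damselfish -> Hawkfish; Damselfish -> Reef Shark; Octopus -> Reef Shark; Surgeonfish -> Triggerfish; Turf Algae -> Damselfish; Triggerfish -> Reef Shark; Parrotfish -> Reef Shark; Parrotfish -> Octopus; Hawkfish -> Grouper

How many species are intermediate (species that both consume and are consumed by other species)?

6

Intermediate species (has both prey and predators): Surgeonfish, Parrotfish, Damselfish, Octopus, Triggerfish, Hawkfish.
Count: 6.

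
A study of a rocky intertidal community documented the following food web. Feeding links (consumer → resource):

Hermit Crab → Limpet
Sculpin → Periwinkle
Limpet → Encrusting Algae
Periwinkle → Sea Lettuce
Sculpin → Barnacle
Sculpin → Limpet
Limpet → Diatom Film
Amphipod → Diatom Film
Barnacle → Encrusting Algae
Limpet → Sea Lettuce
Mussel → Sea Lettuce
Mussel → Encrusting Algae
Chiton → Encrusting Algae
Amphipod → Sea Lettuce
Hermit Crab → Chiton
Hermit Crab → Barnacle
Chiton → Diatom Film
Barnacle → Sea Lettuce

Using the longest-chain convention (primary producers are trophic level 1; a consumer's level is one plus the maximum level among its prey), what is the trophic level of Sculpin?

Diatom Film is a producer → level 1.
Limpet eats Diatom Film (level 1); other prey at levels: Sea Lettuce 1, Encrusting Algae 1 → level 2.
Sculpin eats Limpet (level 2); other prey at levels: Periwinkle 2, Barnacle 2 → level 3.

Trophic level 3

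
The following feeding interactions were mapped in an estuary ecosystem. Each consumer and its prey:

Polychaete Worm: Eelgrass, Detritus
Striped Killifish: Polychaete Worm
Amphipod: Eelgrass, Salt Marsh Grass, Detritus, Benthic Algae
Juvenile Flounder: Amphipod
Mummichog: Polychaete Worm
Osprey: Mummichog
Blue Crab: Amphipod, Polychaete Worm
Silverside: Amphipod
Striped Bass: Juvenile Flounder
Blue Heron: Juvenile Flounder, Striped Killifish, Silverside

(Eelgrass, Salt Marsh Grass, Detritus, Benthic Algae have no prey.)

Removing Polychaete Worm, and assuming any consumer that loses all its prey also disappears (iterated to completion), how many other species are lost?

Remove Polychaete Worm.
Round 1: Striped Killifish (all prey gone), Mummichog (all prey gone) → extinct.
Round 2: Osprey (all prey gone) → extinct.
No further losses. Total secondary extinctions: 3.

3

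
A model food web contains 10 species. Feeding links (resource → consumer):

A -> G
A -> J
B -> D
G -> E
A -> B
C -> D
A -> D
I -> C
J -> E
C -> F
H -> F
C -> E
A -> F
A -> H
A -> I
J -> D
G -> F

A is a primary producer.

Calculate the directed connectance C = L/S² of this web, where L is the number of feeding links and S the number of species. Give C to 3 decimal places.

The web has S = 10 species and L = 17 feeding links.
C = L / S² = 17 / 100 = 0.1700 ≈ 0.170.

C = 0.170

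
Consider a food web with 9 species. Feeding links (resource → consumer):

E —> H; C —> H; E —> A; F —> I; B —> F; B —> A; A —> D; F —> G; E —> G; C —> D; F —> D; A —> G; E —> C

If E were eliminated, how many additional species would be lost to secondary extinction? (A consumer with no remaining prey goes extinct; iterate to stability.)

2

Remove E.
Round 1: C (all prey gone) → extinct.
Round 2: H (all prey gone) → extinct.
No further losses. Total secondary extinctions: 2.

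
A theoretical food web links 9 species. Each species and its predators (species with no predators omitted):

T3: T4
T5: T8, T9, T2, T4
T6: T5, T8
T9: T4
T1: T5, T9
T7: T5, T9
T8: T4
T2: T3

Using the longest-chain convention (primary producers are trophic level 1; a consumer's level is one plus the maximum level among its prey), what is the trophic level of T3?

Trophic level 4

T1 is a producer → level 1.
T5 eats T1 (level 1); other prey at levels: T7 1, T6 1 → level 2.
T2 eats T5 → level 3.
T3 eats T2 → level 4.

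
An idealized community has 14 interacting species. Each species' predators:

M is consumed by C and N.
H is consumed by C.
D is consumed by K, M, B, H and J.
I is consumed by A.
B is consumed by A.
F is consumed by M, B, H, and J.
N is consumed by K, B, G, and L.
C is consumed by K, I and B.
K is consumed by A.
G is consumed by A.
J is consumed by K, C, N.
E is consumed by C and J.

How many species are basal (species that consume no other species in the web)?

Basal species (no prey listed): D, E, F.
Count: 3.

3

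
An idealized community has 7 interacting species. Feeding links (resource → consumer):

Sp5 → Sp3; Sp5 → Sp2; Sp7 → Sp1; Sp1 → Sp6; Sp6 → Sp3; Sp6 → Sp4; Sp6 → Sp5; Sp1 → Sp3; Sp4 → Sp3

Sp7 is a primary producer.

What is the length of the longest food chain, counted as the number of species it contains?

One longest chain: Sp7 → Sp1 → Sp6 → Sp5 → Sp2.
It has 5 species and 4 links.

5 species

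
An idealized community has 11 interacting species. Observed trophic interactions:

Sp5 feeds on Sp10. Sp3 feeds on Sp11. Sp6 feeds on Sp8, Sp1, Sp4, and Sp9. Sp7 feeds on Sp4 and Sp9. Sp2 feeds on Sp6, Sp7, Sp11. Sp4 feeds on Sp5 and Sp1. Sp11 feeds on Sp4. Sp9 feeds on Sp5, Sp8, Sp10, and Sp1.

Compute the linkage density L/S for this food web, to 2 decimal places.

There are L = 18 links among S = 11 species.
L/S = 18/11 = 1.6364 ≈ 1.64.

L/S = 1.64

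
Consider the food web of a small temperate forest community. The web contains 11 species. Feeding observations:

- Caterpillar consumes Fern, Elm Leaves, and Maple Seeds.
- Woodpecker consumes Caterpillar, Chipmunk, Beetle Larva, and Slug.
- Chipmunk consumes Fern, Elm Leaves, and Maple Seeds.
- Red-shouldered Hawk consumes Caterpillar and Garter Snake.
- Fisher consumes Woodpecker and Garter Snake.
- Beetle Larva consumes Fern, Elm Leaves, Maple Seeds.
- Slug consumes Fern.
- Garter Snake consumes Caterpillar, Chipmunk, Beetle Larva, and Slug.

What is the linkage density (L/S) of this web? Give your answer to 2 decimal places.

L/S = 2.00

There are L = 22 links among S = 11 species.
L/S = 22/11 = 2.0000 ≈ 2.00.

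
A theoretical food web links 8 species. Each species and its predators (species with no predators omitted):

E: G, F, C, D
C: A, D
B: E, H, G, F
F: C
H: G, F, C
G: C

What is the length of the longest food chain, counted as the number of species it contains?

One longest chain: B → E → G → C → A.
It has 5 species and 4 links.

5 species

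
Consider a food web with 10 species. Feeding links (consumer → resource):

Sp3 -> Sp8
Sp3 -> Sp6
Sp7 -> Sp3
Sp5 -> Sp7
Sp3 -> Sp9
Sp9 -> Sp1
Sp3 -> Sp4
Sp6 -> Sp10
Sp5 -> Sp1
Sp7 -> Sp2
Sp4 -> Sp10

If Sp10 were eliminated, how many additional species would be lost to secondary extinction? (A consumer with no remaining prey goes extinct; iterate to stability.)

2

Remove Sp10.
Round 1: Sp6 (all prey gone), Sp4 (all prey gone) → extinct.
No further losses. Total secondary extinctions: 2.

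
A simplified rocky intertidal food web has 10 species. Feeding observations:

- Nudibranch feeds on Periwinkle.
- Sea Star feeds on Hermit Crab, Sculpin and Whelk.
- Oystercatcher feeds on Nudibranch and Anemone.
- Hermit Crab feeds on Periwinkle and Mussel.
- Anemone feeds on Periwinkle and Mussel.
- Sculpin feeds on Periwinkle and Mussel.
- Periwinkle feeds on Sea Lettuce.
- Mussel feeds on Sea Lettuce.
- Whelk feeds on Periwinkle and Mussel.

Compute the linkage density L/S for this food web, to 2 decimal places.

There are L = 16 links among S = 10 species.
L/S = 16/10 = 1.6000 ≈ 1.60.

L/S = 1.60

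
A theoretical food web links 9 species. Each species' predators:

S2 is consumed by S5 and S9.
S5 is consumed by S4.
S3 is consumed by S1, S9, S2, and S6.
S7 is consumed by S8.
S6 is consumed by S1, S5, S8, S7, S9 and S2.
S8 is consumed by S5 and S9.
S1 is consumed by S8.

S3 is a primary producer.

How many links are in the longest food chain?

One longest chain: S3 → S6 → S7 → S8 → S5 → S4.
It has 6 species and 5 links.

5 links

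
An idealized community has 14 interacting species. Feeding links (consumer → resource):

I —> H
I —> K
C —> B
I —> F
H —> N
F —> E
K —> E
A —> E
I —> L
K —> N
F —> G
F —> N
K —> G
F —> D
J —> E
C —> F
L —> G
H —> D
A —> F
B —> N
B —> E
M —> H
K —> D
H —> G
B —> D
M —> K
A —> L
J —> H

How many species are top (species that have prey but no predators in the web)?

Top species (has prey, but nothing eats it): J, A, C, I, M.
Count: 5.

5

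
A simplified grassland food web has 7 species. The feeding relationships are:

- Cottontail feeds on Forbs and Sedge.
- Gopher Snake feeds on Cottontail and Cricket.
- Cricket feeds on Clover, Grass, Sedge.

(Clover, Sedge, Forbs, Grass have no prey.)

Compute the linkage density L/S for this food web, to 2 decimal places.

L/S = 1.00

There are L = 7 links among S = 7 species.
L/S = 7/7 = 1.0000 ≈ 1.00.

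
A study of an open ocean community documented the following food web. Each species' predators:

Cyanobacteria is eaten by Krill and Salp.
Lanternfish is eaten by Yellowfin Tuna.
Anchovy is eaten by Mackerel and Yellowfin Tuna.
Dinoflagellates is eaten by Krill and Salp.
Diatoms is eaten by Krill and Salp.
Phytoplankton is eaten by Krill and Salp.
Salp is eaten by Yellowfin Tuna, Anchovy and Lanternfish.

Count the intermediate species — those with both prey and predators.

Intermediate species (has both prey and predators): Salp, Lanternfish, Anchovy.
Count: 3.

3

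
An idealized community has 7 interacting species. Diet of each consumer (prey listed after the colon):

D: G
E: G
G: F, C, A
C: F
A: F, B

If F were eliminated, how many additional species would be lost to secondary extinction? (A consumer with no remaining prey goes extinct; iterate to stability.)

Remove F.
Round 1: C (all prey gone) → extinct.
No further losses. Total secondary extinctions: 1.

1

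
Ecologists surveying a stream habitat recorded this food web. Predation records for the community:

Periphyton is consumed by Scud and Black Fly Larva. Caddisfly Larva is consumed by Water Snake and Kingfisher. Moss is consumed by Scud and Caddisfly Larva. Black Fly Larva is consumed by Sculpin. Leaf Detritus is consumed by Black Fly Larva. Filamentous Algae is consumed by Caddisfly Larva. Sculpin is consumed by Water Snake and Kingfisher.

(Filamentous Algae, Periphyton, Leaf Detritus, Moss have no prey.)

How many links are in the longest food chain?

One longest chain: Periphyton → Black Fly Larva → Sculpin → Kingfisher.
It has 4 species and 3 links.

3 links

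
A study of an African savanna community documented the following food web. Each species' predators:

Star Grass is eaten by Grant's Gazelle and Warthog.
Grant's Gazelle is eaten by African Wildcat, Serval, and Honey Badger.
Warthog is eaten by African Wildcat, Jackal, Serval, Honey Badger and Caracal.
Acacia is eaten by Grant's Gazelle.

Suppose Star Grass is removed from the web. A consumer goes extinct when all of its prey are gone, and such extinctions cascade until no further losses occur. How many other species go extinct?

3

Remove Star Grass.
Round 1: Warthog (all prey gone) → extinct.
Round 2: Caracal (all prey gone), Jackal (all prey gone) → extinct.
No further losses. Total secondary extinctions: 3.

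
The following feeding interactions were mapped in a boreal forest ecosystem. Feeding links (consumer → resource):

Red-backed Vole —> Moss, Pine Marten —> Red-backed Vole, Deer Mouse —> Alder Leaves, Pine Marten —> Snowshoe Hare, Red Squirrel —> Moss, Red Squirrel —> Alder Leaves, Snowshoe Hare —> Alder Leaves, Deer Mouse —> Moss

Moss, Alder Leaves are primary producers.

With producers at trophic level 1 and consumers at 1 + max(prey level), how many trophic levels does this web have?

Producers (level 1): Moss, Alder Leaves.
Moss → Red-backed Vole → Pine Marten gives Pine Marten level 3.
No species has a prey at level 3, so no species reaches level 4.

3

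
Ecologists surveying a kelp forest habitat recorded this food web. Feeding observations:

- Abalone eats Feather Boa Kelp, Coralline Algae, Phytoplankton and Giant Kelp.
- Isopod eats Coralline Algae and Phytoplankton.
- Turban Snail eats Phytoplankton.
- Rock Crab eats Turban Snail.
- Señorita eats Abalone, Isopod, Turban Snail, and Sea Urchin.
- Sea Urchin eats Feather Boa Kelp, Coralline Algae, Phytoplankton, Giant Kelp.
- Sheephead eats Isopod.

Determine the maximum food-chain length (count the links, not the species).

2 links

One longest chain: Coralline Algae → Isopod → Sheephead.
It has 3 species and 2 links.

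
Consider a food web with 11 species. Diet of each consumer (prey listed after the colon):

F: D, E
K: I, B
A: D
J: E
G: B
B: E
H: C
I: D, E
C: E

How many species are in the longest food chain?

One longest chain: E → B → G.
It has 3 species and 2 links.

3 species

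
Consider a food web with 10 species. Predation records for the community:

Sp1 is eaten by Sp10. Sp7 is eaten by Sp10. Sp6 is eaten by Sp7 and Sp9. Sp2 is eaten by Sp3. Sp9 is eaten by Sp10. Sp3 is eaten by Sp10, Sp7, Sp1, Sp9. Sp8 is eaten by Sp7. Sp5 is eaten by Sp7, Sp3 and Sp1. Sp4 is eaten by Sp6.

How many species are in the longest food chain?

4 species

One longest chain: Sp5 → Sp3 → Sp7 → Sp10.
It has 4 species and 3 links.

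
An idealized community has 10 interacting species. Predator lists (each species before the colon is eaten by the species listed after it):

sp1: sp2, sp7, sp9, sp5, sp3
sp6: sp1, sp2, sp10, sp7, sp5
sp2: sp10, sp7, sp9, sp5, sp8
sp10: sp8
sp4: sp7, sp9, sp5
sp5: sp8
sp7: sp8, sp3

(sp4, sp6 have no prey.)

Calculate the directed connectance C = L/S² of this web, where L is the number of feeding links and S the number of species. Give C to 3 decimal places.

C = 0.220

The web has S = 10 species and L = 22 feeding links.
C = L / S² = 22 / 100 = 0.2200 ≈ 0.220.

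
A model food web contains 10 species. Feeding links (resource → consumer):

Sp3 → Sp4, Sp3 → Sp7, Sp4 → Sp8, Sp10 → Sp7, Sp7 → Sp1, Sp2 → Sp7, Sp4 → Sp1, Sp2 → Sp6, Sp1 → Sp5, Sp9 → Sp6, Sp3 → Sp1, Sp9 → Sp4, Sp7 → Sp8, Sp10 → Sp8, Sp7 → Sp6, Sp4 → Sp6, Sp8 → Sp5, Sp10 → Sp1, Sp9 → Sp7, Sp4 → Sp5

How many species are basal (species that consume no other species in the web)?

Basal species (no prey listed): Sp10, Sp9, Sp3, Sp2.
Count: 4.

4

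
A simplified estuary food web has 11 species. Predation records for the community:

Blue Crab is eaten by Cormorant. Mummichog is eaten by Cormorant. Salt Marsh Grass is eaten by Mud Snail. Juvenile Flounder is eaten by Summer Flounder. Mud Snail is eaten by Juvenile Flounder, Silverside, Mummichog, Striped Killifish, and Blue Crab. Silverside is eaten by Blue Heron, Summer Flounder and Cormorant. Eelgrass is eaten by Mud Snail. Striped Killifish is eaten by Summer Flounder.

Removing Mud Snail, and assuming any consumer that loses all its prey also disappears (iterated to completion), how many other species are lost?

Remove Mud Snail.
Round 1: Juvenile Flounder (all prey gone), Silverside (all prey gone), Mummichog (all prey gone), Striped Killifish (all prey gone), Blue Crab (all prey gone) → extinct.
Round 2: Blue Heron (all prey gone), Summer Flounder (all prey gone), Cormorant (all prey gone) → extinct.
No further losses. Total secondary extinctions: 8.

8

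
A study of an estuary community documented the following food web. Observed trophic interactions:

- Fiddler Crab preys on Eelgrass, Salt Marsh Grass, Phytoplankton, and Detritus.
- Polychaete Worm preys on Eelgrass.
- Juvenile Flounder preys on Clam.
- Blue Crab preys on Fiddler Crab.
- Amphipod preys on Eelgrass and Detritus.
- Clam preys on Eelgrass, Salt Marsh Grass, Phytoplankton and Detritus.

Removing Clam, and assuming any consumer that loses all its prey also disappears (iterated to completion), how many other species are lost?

1

Remove Clam.
Round 1: Juvenile Flounder (all prey gone) → extinct.
No further losses. Total secondary extinctions: 1.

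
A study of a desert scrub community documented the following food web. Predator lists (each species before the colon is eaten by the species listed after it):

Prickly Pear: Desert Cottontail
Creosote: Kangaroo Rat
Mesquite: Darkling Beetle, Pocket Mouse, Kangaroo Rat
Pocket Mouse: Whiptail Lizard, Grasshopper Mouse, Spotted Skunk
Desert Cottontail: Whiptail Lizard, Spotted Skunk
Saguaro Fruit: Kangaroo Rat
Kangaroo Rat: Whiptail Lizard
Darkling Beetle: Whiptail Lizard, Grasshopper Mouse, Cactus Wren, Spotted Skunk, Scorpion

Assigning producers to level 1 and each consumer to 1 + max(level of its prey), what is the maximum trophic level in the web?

3

Producers (level 1): Saguaro Fruit, Creosote, Mesquite, Prickly Pear.
Mesquite → Darkling Beetle → Spotted Skunk gives Spotted Skunk level 3.
No species has a prey at level 3, so no species reaches level 4.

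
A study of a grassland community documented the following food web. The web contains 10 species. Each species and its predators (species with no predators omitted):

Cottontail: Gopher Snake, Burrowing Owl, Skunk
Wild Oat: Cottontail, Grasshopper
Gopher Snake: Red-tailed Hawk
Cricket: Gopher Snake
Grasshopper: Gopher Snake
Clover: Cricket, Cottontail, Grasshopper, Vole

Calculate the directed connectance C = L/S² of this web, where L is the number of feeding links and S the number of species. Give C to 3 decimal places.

C = 0.120

The web has S = 10 species and L = 12 feeding links.
C = L / S² = 12 / 100 = 0.1200 ≈ 0.120.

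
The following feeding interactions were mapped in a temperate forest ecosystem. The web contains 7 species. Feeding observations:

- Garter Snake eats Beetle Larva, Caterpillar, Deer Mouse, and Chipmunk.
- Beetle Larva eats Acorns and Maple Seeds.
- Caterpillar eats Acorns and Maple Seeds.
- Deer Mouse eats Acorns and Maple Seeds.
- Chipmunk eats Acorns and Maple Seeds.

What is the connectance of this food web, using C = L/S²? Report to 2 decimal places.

C = 0.24

The web has S = 7 species and L = 12 feeding links.
C = L / S² = 12 / 49 = 0.2449 ≈ 0.24.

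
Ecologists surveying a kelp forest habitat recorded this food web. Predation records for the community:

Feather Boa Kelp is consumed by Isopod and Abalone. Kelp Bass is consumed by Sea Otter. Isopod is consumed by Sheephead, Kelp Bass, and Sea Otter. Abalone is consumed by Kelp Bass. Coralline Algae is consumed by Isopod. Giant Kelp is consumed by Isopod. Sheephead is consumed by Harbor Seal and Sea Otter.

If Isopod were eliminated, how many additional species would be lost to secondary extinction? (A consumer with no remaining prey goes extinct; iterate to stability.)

Remove Isopod.
Round 1: Sheephead (all prey gone) → extinct.
Round 2: Harbor Seal (all prey gone) → extinct.
No further losses. Total secondary extinctions: 2.

2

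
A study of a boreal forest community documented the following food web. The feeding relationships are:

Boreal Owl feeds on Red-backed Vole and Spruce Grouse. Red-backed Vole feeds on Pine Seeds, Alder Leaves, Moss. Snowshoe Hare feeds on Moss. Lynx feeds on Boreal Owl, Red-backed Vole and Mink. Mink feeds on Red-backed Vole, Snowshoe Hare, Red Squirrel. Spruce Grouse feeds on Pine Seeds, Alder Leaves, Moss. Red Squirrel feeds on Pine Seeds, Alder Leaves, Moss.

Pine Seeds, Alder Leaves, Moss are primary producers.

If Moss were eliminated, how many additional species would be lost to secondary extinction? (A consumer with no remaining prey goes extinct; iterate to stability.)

Remove Moss.
Round 1: Snowshoe Hare (all prey gone) → extinct.
No further losses. Total secondary extinctions: 1.

1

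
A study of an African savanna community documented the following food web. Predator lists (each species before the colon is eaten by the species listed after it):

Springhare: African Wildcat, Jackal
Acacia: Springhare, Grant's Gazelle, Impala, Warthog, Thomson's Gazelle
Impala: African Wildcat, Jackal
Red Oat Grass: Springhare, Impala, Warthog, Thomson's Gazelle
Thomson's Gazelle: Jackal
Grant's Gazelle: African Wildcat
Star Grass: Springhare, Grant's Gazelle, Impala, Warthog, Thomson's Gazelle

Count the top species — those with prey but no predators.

Top species (has prey, but nothing eats it): Warthog, African Wildcat, Jackal.
Count: 3.

3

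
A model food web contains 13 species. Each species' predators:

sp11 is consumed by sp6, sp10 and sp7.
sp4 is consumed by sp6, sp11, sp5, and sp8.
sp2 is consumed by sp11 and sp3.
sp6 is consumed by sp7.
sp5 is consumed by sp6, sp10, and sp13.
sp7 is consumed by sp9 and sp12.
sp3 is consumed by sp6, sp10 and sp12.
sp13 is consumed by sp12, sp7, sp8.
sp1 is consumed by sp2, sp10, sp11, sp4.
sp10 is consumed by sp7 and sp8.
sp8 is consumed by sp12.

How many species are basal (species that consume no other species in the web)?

Basal species (no prey listed): sp1.
Count: 1.

1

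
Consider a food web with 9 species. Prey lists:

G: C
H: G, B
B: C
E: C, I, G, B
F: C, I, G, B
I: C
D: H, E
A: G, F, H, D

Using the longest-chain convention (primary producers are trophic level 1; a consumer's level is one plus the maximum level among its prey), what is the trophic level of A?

Trophic level 5

C is a producer → level 1.
G eats C → level 2.
H eats G (level 2); other prey at levels: B 2 → level 3.
D eats H (level 3); other prey at levels: E 3 → level 4.
A eats D (level 4); other prey at levels: G 2, F 3, H 3 → level 5.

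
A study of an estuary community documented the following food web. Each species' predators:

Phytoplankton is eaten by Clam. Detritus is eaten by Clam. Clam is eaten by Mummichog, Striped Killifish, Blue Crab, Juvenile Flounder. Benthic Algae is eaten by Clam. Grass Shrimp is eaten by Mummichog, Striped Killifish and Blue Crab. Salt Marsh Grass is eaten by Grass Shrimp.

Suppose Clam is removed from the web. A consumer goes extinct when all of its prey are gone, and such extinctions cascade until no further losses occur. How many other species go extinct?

Remove Clam.
Round 1: Juvenile Flounder (all prey gone) → extinct.
No further losses. Total secondary extinctions: 1.

1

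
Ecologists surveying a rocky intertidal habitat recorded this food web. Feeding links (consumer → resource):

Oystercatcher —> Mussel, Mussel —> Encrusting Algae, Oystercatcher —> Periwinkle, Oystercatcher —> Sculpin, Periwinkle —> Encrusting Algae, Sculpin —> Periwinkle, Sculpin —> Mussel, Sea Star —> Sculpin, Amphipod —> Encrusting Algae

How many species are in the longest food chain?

4 species

One longest chain: Encrusting Algae → Periwinkle → Sculpin → Sea Star.
It has 4 species and 3 links.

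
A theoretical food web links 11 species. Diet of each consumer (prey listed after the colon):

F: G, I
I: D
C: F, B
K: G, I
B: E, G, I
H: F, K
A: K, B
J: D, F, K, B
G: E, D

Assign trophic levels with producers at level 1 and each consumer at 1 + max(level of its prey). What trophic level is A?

Trophic level 4

E is a producer → level 1.
G eats E (level 1); other prey at levels: D 1 → level 2.
K eats G (level 2); other prey at levels: I 2 → level 3.
A eats K (level 3); other prey at levels: B 3 → level 4.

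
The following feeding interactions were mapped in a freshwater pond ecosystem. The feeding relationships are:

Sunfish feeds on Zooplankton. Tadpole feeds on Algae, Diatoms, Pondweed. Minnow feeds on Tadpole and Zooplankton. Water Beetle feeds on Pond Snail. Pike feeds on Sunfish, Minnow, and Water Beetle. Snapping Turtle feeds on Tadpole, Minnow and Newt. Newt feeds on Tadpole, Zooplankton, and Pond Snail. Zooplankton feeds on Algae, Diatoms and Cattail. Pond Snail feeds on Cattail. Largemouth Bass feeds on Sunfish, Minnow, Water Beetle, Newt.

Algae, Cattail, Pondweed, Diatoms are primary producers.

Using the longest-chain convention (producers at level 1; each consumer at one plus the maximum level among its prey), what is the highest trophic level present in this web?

Producers (level 1): Algae, Cattail, Pondweed, Diatoms.
Cattail → Pond Snail → Water Beetle → Largemouth Bass gives Largemouth Bass level 4.
No species has a prey at level 4, so no species reaches level 5.

4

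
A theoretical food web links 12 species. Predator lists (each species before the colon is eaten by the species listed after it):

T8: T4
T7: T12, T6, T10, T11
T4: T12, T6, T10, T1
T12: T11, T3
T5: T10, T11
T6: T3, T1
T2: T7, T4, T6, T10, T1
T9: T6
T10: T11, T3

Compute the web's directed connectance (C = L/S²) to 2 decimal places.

The web has S = 12 species and L = 23 feeding links.
C = L / S² = 23 / 144 = 0.1597 ≈ 0.16.

C = 0.16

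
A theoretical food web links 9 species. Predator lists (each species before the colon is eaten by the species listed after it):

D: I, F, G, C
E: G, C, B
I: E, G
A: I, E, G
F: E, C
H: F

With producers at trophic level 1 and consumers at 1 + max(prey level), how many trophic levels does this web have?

4

Producers (level 1): H, A, D.
A → I → E → B gives B level 4.
No species has a prey at level 4, so no species reaches level 5.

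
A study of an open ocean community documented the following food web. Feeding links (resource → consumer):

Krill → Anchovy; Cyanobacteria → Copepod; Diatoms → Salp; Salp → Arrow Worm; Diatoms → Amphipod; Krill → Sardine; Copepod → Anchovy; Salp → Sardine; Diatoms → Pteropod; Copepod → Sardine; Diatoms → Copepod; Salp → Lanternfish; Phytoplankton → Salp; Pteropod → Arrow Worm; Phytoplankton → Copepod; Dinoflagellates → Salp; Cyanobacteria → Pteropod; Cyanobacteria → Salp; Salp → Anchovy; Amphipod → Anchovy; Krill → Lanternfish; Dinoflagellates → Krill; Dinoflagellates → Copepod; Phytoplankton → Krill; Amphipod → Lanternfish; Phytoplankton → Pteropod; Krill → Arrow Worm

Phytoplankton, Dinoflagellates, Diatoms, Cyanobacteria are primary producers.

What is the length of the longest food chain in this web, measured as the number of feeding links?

One longest chain: Phytoplankton → Copepod → Anchovy.
It has 3 species and 2 links.

2 links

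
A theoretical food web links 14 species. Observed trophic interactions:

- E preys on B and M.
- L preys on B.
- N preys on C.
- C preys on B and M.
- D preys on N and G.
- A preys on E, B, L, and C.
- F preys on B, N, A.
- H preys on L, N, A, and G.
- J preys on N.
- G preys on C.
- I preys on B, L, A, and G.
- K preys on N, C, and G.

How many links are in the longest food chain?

One longest chain: B → C → N → J.
It has 4 species and 3 links.

3 links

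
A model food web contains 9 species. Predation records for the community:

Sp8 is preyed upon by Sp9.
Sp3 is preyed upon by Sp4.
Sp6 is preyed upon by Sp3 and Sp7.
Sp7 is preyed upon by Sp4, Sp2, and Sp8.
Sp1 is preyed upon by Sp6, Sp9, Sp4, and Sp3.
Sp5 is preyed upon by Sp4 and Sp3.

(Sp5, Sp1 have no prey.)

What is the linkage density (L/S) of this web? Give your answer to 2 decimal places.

L/S = 1.44

There are L = 13 links among S = 9 species.
L/S = 13/9 = 1.4444 ≈ 1.44.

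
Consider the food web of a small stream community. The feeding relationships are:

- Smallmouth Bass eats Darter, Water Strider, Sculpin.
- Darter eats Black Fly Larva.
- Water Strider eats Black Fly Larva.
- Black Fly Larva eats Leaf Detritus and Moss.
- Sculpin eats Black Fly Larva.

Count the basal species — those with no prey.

2

Basal species (no prey listed): Moss, Leaf Detritus.
Count: 2.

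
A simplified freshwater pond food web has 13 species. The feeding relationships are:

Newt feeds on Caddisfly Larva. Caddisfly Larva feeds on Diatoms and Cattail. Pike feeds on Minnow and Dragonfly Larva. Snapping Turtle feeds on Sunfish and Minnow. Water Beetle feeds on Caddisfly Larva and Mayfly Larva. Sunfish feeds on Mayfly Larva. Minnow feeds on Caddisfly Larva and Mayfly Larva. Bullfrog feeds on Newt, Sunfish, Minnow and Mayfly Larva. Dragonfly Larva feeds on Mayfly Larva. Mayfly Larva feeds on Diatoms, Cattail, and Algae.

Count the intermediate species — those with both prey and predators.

Intermediate species (has both prey and predators): Caddisfly Larva, Mayfly Larva, Minnow, Sunfish, Newt, Dragonfly Larva.
Count: 6.

6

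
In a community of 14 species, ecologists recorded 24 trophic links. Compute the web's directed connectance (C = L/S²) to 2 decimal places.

C = 0.12

The web has S = 14 species and L = 24 feeding links.
C = L / S² = 24 / 196 = 0.1224 ≈ 0.12.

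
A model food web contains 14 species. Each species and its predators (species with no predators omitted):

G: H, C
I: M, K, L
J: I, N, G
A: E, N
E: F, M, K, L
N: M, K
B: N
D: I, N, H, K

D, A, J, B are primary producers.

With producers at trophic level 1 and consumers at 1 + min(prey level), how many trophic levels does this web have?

3

Producers (level 1): D, A, J, B.
Following each consumer down to its lowest-level prey: D → I → L (levels 1 through 3).
All prey of L (I 2, E 2) are at level 2 or above, so L is at level 1 + 2 = 3.
Every consumer has at least one prey at level 2 or below, so none exceeds level 3.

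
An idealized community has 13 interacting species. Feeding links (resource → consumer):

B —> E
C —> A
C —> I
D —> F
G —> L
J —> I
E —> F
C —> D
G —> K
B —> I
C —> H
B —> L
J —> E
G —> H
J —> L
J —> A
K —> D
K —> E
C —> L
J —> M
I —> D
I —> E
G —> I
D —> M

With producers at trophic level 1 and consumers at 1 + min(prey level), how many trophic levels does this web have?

Producers (level 1): B, C, G, J.
Following each consumer down to its lowest-level prey: B → E → F (levels 1 through 3).
All prey of F (E 2, D 2) are at level 2 or above, so F is at level 1 + 2 = 3.
Every consumer has at least one prey at level 2 or below, so none exceeds level 3.

3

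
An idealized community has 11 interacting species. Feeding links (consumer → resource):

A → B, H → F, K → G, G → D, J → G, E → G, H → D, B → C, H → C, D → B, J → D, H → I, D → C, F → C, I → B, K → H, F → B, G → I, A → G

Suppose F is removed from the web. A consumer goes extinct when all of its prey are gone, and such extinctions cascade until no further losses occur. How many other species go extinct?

0

Remove F.
Every predator of it retains at least one other prey: H still has C, I, D.
No consumer loses all prey, so no secondary extinctions occur.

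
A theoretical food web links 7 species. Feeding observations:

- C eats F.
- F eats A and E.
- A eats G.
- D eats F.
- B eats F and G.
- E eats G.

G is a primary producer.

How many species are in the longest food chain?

4 species

One longest chain: G → E → F → B.
It has 4 species and 3 links.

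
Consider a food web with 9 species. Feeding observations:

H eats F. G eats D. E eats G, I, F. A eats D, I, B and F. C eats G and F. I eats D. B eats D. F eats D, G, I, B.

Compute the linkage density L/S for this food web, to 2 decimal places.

There are L = 17 links among S = 9 species.
L/S = 17/9 = 1.8889 ≈ 1.89.

L/S = 1.89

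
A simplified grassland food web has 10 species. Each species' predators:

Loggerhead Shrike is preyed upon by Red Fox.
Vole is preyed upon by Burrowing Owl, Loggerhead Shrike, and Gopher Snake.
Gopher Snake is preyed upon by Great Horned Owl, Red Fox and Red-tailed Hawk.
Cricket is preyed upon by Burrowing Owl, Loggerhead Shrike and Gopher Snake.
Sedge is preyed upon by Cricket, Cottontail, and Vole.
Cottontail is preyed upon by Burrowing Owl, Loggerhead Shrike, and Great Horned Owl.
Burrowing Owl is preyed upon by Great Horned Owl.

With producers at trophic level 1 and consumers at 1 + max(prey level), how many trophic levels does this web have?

4

Producers (level 1): Sedge.
Sedge → Cricket → Gopher Snake → Red-tailed Hawk gives Red-tailed Hawk level 4.
No species has a prey at level 4, so no species reaches level 5.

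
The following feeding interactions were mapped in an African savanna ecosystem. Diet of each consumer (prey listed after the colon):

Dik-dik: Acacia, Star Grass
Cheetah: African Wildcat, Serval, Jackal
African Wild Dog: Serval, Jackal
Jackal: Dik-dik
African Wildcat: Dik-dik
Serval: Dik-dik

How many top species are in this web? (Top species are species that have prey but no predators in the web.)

Top species (has prey, but nothing eats it): African Wild Dog, Cheetah.
Count: 2.

2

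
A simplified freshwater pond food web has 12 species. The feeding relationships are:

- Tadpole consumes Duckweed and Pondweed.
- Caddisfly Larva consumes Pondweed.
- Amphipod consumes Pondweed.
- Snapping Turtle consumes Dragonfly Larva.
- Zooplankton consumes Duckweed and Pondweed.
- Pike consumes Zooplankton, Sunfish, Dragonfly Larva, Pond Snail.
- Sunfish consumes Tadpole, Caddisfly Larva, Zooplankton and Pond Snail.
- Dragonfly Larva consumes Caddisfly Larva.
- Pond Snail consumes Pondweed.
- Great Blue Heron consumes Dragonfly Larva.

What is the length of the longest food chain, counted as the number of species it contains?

One longest chain: Pondweed → Caddisfly Larva → Dragonfly Larva → Pike.
It has 4 species and 3 links.

4 species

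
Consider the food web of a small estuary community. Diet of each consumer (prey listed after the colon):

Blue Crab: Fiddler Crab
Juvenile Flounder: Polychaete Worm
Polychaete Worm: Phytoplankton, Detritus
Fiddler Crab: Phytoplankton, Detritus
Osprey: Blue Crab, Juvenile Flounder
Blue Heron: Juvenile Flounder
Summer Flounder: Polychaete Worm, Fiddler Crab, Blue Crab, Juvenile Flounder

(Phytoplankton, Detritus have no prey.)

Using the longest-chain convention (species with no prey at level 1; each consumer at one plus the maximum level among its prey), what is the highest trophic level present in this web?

4

Basal resources (level 1): Phytoplankton, Detritus.
Phytoplankton → Fiddler Crab → Blue Crab → Summer Flounder gives Summer Flounder level 4.
No species has a prey at level 4, so no species reaches level 5.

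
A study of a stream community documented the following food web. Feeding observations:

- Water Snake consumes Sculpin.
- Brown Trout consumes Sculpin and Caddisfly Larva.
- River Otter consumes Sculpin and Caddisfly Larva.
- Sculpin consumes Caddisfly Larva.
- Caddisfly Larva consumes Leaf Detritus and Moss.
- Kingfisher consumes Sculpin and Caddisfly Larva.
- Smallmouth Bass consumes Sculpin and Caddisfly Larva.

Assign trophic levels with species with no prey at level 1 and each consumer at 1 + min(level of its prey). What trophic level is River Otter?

Moss has no prey (basal) → level 1.
Caddisfly Larva eats Moss → level 2.
River Otter eats Caddisfly Larva → level 3.
No prey of River Otter is below level 2, so 3 is the minimum.

Trophic level 3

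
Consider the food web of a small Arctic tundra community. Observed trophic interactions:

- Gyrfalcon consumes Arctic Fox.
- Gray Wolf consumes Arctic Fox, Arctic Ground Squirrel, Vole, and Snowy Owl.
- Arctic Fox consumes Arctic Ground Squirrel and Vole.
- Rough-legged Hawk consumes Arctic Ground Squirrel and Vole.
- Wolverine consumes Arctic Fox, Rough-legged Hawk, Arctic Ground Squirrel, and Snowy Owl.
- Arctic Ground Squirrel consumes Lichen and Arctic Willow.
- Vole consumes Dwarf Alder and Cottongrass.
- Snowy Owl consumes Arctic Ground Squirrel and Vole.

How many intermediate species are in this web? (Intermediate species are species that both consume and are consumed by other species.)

Intermediate species (has both prey and predators): Arctic Ground Squirrel, Vole, Rough-legged Hawk, Arctic Fox, Snowy Owl.
Count: 5.

5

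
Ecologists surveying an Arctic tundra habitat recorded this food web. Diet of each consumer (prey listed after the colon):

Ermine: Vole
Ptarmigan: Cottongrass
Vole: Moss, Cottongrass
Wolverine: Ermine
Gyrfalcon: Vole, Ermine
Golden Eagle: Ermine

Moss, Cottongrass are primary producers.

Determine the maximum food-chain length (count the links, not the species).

One longest chain: Moss → Vole → Ermine → Golden Eagle.
It has 4 species and 3 links.

3 links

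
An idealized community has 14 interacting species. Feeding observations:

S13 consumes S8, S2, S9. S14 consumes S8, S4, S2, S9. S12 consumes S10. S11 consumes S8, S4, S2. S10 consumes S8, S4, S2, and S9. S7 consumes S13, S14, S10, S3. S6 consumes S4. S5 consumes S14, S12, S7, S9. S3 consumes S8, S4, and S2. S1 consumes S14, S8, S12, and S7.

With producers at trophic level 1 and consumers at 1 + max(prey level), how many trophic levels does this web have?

Producers (level 1): S9, S4, S8, S2.
S9 → S10 → S12 → S1 gives S1 level 4.
No species has a prey at level 4, so no species reaches level 5.

4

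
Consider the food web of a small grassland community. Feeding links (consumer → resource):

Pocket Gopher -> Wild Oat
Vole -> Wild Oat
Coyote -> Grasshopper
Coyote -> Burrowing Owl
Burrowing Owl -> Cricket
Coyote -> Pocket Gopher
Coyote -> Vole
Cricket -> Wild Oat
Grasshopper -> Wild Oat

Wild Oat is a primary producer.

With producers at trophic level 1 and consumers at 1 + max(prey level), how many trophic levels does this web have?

Producers (level 1): Wild Oat.
Wild Oat → Cricket → Burrowing Owl → Coyote gives Coyote level 4.
No species has a prey at level 4, so no species reaches level 5.

4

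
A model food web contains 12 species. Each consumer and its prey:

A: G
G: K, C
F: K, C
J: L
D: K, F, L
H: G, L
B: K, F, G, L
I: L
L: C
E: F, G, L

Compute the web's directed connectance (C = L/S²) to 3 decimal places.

The web has S = 12 species and L = 20 feeding links.
C = L / S² = 20 / 144 = 0.1389 ≈ 0.139.

C = 0.139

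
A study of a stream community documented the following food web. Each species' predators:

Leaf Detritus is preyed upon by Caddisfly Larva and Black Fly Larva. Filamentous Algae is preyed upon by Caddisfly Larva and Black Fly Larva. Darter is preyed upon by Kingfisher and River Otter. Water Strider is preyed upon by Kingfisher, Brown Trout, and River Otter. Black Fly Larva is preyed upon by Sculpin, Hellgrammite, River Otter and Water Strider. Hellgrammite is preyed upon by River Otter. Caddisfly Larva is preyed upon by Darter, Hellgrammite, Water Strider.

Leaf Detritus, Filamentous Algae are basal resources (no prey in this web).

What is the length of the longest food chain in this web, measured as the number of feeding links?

3 links

One longest chain: Leaf Detritus → Caddisfly Larva → Darter → River Otter.
It has 4 species and 3 links.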